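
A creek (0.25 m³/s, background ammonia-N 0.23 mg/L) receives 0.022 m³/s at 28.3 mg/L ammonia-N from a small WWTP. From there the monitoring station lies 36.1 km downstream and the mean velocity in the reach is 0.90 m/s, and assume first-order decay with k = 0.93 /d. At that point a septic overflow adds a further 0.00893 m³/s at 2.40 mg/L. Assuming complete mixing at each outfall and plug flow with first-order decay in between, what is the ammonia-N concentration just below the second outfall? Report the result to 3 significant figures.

After mixing, C = (0.2500·0.2300 + 0.02200·28.30) / 0.2720 = 0.6801/0.2720 = 2.500 mg/L; combined flow 0.2720 m³/s.
Travel time t = 36.1·1000 / 0.90 = 40110 s = 11.14 h.
After decay, C = 2.500 × e^(−kt) = 2.500 × 0.6494 = 1.624 mg/L.
At the second outfall, C = (0.2720·1.624 + 0.008930·2.400) / (0.2720 + 0.008930) = 1.648 mg/L.

1.65 mg/L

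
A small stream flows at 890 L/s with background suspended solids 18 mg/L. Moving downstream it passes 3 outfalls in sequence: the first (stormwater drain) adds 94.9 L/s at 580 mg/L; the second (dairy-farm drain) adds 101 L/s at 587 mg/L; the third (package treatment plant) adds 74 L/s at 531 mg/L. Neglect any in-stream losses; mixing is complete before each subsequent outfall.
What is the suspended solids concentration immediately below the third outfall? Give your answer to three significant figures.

After outfall 1: Q = 890.0 + 94.90 = 984.9 L/s; C = (890.0·18.00 + 94.90·580.0)/984.9 = 72.15 mg/L.
After outfall 2: Q = 984.9 + 101.0 = 1086 L/s; C = (984.9·72.15 + 101.0·587.0)/1086 = 120.0 mg/L.
After outfall 3: Q = 1086 + 74.00 = 1160 L/s; C = (1086·120.0 + 74.00·531.0)/1160 = 146.3 mg/L.

146 mg/L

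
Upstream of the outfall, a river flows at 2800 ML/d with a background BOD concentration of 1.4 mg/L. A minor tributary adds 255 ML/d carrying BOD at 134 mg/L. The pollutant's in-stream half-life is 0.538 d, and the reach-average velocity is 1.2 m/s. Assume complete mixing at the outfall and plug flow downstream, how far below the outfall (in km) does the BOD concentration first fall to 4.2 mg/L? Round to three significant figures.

Flow-weighted average: C = (2800·1.400 + 255.0·134.0) / 3055 = 38090/3055 = 12.47 mg/L.
Half-life 0.538 d → k = ln 2 / 0.538 = 1.288 d⁻¹.
Set 12.47·exp(−k·t) = 4.2 → t = ln(12.47/4.2)/k = 72970 s = 20.27 h.
Distance = v·t = 1.2·72970 = 87560 m = 87.56 km.

87.6 km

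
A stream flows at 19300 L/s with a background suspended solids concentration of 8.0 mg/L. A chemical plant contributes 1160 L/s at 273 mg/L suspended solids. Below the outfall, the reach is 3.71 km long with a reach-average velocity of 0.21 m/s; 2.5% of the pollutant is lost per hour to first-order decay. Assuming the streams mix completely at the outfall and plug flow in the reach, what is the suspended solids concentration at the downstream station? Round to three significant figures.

20.3 mg/L

Conservation of mass: C = (19300·8.000 + 1160·273.0) / 20460 = 471100/20460 = 23.02 mg/L.
Travel time t = 3.71·1000 / 0.21 = 17670 s = 4.907 h.
2.5%/h lost → k = −ln(1 − 0.025) = 0.02532 h⁻¹.
Applying C = C₀e^(−kt): 23.02 × 0.8832 = 20.33 mg/L.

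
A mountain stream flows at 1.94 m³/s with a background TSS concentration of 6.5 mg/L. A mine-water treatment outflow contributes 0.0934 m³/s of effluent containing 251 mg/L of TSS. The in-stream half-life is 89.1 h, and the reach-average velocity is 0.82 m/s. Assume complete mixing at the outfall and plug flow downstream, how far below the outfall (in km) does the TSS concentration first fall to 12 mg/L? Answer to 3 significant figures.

148 km

Conservation of mass: C = (1.940·6.500 + 0.09340·251.0) / 2.033 = 36.05/2.033 = 17.73 mg/L.
Half-life 89.1 h → k = ln 2 / 89.1 = 0.007779 h⁻¹ = 0.1867 d⁻¹.
Set 17.73·exp(−k·t) = 12 → t = ln(17.73/12)/k = 180700 s = 50.18 h.
Distance = v·t = 0.82·180700 = 148100 m = 148.1 km.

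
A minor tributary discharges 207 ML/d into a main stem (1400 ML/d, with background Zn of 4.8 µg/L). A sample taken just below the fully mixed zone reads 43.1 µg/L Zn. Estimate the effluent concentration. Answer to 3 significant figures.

Mass balance: 1400·4.800 + 207.0·Cₑ = 1607·43.10
→ Cₑ = (1607·43.10 − 1400·4.800) / 207.0 = 302.1 µg/L.

302 µg/L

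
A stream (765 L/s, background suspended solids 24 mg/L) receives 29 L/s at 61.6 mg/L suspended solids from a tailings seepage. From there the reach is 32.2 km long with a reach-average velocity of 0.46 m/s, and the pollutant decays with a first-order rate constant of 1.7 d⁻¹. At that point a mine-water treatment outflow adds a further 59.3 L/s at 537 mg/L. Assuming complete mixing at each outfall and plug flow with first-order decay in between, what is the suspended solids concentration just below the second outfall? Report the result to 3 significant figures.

43.3 mg/L

Conservation of mass: C = (765.0·24.00 + 29.00·61.60) / 794.0 = 20150/794.0 = 25.37 mg/L; combined flow 794.0 L/s.
Travel time t = 32.2·1000 / 0.46 = 70000 s = 19.44 h.
First-order decay: C = 25.37·exp(−k·t) = 25.37·0.2523 = 6.401 mg/L.
Second outfall: C = (794.0·6.401 + 59.30·537.0)/853.3 = 43.27 mg/L.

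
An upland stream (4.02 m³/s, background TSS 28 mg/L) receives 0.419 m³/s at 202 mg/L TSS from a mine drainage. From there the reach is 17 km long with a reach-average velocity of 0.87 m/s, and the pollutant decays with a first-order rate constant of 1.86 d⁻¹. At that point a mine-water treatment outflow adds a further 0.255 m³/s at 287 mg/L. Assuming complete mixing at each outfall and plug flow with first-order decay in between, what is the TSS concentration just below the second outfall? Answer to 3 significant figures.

Mass balance: C = (4.020·28.00 + 0.4190·202.0) / 4.439 = 197.2/4.439 = 44.42 mg/L; combined flow 4.439 m³/s.
Travel time t = 17·1000 / 0.87 = 19540 s = 5.428 h.
After decay, C = 44.42 × e^(−kt) = 44.42 × 0.6566 = 29.17 mg/L.
Second outfall: C = (4.439·29.17 + 0.2550·287.0)/4.694 = 43.18 mg/L.

43.2 mg/L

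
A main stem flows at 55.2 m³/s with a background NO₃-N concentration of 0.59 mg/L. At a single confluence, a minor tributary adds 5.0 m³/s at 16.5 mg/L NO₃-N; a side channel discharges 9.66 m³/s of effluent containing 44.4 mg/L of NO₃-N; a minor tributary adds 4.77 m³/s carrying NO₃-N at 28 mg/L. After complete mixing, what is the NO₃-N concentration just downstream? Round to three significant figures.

9.08 mg/L

After mixing, C = (55.20·0.5900 + 5.000·16.50 + 9.660·44.40 + 4.770·28.00) / 74.63 = 677.5/74.63 = 9.079 mg/L.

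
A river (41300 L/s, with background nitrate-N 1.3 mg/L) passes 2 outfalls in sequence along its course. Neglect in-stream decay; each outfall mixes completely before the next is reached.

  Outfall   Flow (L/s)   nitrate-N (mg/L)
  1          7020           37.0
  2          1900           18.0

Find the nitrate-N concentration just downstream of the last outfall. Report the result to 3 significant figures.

After outfall 1: Q = 41300 + 7020 = 48320 L/s; C = (41300·1.300 + 7020·37.00)/48320 = 6.487 mg/L.
After outfall 2: Q = 48320 + 1900 = 50220 L/s; C = (48320·6.487 + 1900·18.00)/50220 = 6.922 mg/L.

6.92 mg/L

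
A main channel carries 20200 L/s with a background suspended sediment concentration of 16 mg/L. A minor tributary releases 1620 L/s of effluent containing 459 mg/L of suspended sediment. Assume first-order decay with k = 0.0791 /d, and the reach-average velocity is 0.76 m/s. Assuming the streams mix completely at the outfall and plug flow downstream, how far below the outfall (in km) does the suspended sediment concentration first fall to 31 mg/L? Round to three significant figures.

Conservation of mass: C = (20200·16.00 + 1620·459.0) / 21820 = 1067000/21820 = 48.89 mg/L.
Set 48.89·exp(−k·t) = 31 → t = ln(48.89/31)/k = 497600 s = 138.2 h.
Distance = v·t = 0.76·497600 = 378200 m = 378.2 km.

378 km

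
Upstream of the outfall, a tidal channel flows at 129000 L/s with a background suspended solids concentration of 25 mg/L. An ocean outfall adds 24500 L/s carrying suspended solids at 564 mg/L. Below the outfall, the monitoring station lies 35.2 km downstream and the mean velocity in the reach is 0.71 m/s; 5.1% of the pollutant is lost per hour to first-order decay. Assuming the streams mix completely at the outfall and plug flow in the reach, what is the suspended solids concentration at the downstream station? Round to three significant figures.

54.0 mg/L

After mixing, C = (129000·25.00 + 24500·564.0) / 153500 = 17040000/153500 = 111.0 mg/L.
Travel time t = 35.2·1000 / 0.71 = 49580 s = 13.77 h.
5.1%/h lost → k = −ln(1 − 0.051) = 0.05235 h⁻¹.
Applying C = C₀e^(−kt): 111.0 × 0.4863 = 54.00 mg/L.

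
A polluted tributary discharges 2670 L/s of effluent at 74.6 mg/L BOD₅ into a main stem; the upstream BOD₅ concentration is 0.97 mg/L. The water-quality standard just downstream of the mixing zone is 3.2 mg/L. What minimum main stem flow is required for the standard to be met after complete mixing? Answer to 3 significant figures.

85500 L/s

Set C_mix = 3.2: (Q·0.9700 + 2670·74.60) / (Q + 2670) = 3.2
→ Q = 2670·(74.60 − 3.2)/(3.2 − 0.9700) = 85490 L/s.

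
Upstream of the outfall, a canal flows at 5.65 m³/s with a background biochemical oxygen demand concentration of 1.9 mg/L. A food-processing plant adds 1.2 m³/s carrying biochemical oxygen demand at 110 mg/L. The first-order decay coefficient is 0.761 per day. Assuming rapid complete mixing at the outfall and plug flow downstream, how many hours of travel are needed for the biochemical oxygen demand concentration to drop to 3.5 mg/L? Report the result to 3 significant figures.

After mixing, C = (5.650·1.900 + 1.200·110.0) / 6.850 = 142.7/6.850 = 20.84 mg/L.
20.84·exp(−k·t) = 3.5 → t = ln(20.84/3.5)/k = 202500 s = 56.26 h.

56.3 h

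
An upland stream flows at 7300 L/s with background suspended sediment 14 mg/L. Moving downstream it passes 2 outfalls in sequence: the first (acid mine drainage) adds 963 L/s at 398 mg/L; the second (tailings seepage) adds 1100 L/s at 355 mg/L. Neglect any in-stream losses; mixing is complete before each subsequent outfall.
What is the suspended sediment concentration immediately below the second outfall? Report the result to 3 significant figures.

93.6 mg/L

Below outfall 1: Q → 8263 L/s, C = (7300·14.00 + 963.0·398.0)/8263 = 58.75 mg/L.
Below outfall 2: Q → 9363 L/s, C = (8263·58.75 + 1100·355.0)/9363 = 93.56 mg/L.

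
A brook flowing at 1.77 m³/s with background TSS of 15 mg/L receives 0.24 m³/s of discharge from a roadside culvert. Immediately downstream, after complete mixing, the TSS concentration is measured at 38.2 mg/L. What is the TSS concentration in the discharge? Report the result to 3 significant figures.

Mass balance: 1.770·15.00 + 0.2400·Cₑ = 2.010·38.20
→ Cₑ = (2.010·38.20 − 1.770·15.00) / 0.2400 = 209.3 mg/L.

209 mg/L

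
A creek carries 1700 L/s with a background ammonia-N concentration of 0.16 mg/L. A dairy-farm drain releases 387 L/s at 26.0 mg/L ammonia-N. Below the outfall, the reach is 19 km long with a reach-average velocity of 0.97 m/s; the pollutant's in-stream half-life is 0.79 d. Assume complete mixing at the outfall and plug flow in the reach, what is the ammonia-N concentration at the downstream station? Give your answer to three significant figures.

Flow-weighted average: C = (1700·0.1600 + 387.0·26.00) / 2087 = 10330/2087 = 4.952 mg/L.
Travel time t = 19·1000 / 0.97 = 19590 s = 5.441 h.
Half-life 0.79 d → k = ln 2 / 0.79 = 0.8774 d⁻¹.
First-order decay: C = 4.952·exp(−k·t) = 4.952·0.8196 = 4.058 mg/L.

4.06 mg/L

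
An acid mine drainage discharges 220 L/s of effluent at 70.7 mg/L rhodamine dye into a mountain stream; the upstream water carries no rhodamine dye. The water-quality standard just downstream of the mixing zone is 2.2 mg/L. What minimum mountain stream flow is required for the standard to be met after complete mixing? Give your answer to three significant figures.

Set C_mix = 2.2: (Q·0 + 220.0·70.70) / (Q + 220.0) = 2.2
→ Q = 220.0·(70.70 − 2.2)/(2.2 − 0) = 6850 L/s.

6850 L/s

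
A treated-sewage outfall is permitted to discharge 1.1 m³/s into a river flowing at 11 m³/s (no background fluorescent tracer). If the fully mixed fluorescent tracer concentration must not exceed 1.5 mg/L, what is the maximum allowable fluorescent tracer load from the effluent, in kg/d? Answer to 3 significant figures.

1570 kg/d

Mass balance at the limit: 11.00·0 + 1.100·Cₑ = 12.10·1.5 → Cₑ = 16.50 mg/L.
Load = 1.100 m³/s × 16.50 g/m³ × 86 400 s/d = 1568 kg/d.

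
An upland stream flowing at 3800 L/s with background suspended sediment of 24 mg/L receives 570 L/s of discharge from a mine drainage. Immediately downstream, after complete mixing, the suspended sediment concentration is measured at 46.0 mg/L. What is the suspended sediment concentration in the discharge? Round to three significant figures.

Mass balance: 3800·24.00 + 570.0·Cₑ = 4370·46.00
→ Cₑ = (4370·46.00 − 3800·24.00) / 570.0 = 192.7 mg/L.

193 mg/L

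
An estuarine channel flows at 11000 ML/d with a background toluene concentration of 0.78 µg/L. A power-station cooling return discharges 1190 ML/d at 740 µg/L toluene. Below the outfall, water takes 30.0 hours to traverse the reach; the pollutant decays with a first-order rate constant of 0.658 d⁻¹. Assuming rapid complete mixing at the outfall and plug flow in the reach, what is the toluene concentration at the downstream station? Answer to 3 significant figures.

32.0 µg/L

Mixed concentration C = ΣQC/ΣQ = (11000·0.7800 + 1190·740.0) / 12190 = 889200/12190 = 72.94 µg/L.
After decay, C = 72.94 × e^(−kt) = 72.94 × 0.4393 = 32.05 µg/L.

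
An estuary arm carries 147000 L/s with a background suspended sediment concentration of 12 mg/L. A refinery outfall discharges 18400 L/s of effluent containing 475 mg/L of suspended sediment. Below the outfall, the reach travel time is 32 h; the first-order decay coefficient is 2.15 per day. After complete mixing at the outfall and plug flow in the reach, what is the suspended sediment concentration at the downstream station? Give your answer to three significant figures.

3.61 mg/L

After mixing, C = (147000·12.00 + 18400·475.0) / 165400 = 10500000/165400 = 63.51 mg/L.
First-order decay: C = 63.51·exp(−k·t) = 63.51·0.05689 = 3.613 mg/L.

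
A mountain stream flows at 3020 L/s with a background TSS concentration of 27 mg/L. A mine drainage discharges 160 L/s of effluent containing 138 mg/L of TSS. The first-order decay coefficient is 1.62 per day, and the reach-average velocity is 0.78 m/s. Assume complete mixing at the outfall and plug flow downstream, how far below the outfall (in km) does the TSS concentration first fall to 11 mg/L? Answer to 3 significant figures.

Mass balance: C = (3020·27.00 + 160.0·138.0) / 3180 = 103600/3180 = 32.58 mg/L.
Set 32.58·exp(−k·t) = 11 → t = ln(32.58/11)/k = 57920 s = 16.09 h.
Distance = v·t = 0.78·57920 = 45180 m = 45.18 km.

45.2 km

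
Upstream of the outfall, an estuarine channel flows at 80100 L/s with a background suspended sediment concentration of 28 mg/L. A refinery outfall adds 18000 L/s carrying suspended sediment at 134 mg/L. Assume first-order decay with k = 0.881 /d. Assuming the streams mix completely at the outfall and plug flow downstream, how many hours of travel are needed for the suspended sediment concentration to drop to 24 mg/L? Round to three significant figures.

18.6 h

Mass balance: C = (80100·28.00 + 18000·134.0) / 98100 = 4655000/98100 = 47.45 mg/L.
47.45·exp(−k·t) = 24 → t = ln(47.45/24)/k = 66850 s = 18.57 h.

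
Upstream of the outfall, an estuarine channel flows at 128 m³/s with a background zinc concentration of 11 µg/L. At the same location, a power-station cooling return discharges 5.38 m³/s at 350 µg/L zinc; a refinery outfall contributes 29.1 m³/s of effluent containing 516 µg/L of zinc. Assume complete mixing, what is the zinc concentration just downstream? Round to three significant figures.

113 µg/L

Mixed concentration C = ΣQC/ΣQ = (128.0·11.00 + 5.380·350.0 + 29.10·516.0) / 162.5 = 18310/162.5 = 112.7 µg/L.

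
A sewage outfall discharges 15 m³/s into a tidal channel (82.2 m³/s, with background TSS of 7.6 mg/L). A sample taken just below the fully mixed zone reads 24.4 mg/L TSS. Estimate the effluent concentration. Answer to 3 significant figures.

Mass balance: 82.20·7.600 + 15.00·Cₑ = 97.20·24.40
→ Cₑ = (97.20·24.40 − 82.20·7.600) / 15.00 = 116.5 mg/L.

116 mg/L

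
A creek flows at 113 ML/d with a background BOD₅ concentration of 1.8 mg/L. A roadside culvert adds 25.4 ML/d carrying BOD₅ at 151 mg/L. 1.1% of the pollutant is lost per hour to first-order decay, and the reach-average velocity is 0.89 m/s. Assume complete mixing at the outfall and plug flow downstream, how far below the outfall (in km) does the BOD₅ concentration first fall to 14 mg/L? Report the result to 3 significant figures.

213 km

After mixing, C = (113.0·1.800 + 25.40·151.0) / 138.4 = 4039/138.4 = 29.18 mg/L.
1.1%/h lost → k = −ln(1 − 0.011) = 0.01106 h⁻¹.
Set 29.18·exp(−k·t) = 14 → t = ln(29.18/14)/k = 239100 s = 66.40 h.
Distance = v·t = 0.89·239100 = 212800 m = 212.8 km.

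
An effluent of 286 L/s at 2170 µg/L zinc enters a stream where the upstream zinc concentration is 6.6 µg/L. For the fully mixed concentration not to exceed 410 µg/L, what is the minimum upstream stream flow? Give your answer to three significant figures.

Set C_mix = 410: (Q·6.600 + 286.0·2170) / (Q + 286.0) = 410
→ Q = 286.0·(2170 − 410)/(410 − 6.600) = 1248 L/s.

1250 L/s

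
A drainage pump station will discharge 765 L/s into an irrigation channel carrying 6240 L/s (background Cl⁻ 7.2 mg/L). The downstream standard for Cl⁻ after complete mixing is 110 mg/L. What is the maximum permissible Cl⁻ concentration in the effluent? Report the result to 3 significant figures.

At the limit, (Qr·Cr + Qe·Cₑ)/(Qr + Qe) = 110:
Cₑ = (7005·110 − 6240·7.200) / 765.0 = 948.5 mg/L.

949 mg/L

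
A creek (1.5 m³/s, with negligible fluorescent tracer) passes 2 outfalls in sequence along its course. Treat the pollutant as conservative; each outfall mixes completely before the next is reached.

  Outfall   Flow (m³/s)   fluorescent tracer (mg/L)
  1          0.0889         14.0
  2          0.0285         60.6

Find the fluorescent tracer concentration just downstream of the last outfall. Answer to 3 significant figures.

1.84 mg/L

Below outfall 1: Q → 1.589 m³/s, C = (1.500·0 + 0.08890·14.00)/1.589 = 0.7833 mg/L.
Below outfall 2: Q → 1.617 m³/s, C = (1.589·0.7833 + 0.02850·60.60)/1.617 = 1.837 mg/L.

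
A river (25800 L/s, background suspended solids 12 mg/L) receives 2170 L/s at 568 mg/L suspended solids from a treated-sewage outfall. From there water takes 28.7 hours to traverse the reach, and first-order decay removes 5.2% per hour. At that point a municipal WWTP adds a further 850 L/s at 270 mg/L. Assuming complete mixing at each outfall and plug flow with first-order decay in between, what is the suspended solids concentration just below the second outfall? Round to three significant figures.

Mixed concentration C = ΣQC/ΣQ = (25800·12.00 + 2170·568.0) / 27970 = 1542000/27970 = 55.14 mg/L; combined flow 27970 L/s.
5.2%/h lost → k = −ln(1 − 0.052) = 0.05340 h⁻¹.
Applying C = C₀e^(−kt): 55.14 × 0.2160 = 11.91 mg/L.
At the second outfall, C = (27970·11.91 + 850.0·270.0) / (27970 + 850.0) = 19.52 mg/L.

19.5 mg/L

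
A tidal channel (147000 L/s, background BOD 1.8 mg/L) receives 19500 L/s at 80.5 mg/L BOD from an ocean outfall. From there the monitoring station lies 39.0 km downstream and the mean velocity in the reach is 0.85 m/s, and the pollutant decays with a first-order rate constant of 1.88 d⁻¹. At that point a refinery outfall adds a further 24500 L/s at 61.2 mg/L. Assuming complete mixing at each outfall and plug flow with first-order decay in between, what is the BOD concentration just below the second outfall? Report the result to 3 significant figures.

Conservation of mass: C = (147000·1.800 + 19500·80.50) / 166500 = 1834000/166500 = 11.02 mg/L; combined flow 166500 L/s.
Travel time t = 39.0·1000 / 0.85 = 45880 s = 12.75 h.
Applying C = C₀e^(−kt): 11.02 × 0.3685 = 4.060 mg/L.
Second outfall: C = (166500·4.060 + 24500·61.20)/191000 = 11.39 mg/L.

11.4 mg/L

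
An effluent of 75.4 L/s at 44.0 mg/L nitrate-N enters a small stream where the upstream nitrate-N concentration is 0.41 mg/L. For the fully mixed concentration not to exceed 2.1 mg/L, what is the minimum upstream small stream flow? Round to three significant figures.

1870 L/s

Set C_mix = 2.1: (Q·0.4100 + 75.40·44.00) / (Q + 75.40) = 2.1
→ Q = 75.40·(44.00 − 2.1)/(2.1 − 0.4100) = 1869 L/s.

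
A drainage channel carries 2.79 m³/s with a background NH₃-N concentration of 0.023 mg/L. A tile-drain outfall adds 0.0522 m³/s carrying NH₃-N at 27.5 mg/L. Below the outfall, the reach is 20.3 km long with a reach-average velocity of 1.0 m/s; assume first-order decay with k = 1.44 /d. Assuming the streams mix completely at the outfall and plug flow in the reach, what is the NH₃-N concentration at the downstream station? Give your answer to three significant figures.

0.376 mg/L

Mixed concentration C = ΣQC/ΣQ = (2.790·0.02300 + 0.05220·27.50) / 2.842 = 1.500/2.842 = 0.5276 mg/L.
Travel time t = 20.3·1000 / 1.0 = 20300 s = 5.639 h.
After decay, C = 0.5276 × e^(−kt) = 0.5276 × 0.7130 = 0.3762 mg/L.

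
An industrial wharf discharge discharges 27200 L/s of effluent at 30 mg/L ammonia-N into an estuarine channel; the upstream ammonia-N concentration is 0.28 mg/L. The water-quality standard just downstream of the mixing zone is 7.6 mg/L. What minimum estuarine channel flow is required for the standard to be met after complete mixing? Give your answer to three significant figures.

83200 L/s

Set C_mix = 7.6: (Q·0.2800 + 27200·30.00) / (Q + 27200) = 7.6
→ Q = 27200·(30.00 − 7.6)/(7.6 − 0.2800) = 83230 L/s.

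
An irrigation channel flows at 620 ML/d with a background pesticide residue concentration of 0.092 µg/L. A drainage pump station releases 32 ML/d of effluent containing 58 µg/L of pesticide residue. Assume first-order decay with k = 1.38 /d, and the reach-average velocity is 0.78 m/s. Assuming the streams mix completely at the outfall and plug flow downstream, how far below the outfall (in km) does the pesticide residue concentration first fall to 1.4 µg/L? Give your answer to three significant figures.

Mixed concentration C = ΣQC/ΣQ = (620.0·0.09200 + 32.00·58.00) / 652.0 = 1913/652.0 = 2.934 µg/L.
Set 2.934·exp(−k·t) = 1.4 → t = ln(2.934/1.4)/k = 46330 s = 12.87 h.
Distance = v·t = 0.78·46330 = 36130 m = 36.13 km.

36.1 km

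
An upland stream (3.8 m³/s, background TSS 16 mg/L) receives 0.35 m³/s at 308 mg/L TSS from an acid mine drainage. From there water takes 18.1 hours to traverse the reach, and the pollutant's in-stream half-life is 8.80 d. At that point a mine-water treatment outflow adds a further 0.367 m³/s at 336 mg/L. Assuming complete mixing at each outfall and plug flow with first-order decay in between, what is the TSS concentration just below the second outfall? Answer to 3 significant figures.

62.5 mg/L

After mixing, C = (3.800·16.00 + 0.3500·308.0) / 4.150 = 168.6/4.150 = 40.63 mg/L; combined flow 4.150 m³/s.
Half-life 8.80 d → k = ln 2 / 8.80 = 0.07877 d⁻¹.
First-order decay: C = 40.63·exp(−k·t) = 40.63·0.9423 = 38.28 mg/L.
Second outfall: C = (4.150·38.28 + 0.3670·336.0)/4.517 = 62.47 mg/L.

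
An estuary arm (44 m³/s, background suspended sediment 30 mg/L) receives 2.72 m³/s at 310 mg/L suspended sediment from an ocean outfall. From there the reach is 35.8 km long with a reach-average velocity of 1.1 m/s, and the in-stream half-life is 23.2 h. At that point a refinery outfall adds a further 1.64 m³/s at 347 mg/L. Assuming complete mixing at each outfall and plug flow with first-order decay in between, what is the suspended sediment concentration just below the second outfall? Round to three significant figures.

Mass balance: C = (44.00·30.00 + 2.720·310.0) / 46.72 = 2163/46.72 = 46.30 mg/L; combined flow 46.72 m³/s.
Travel time t = 35.8·1000 / 1.1 = 32550 s = 9.040 h.
Half-life 23.2 h → k = ln 2 / 23.2 = 0.02988 h⁻¹ = 0.7170 d⁻¹.
Applying C = C₀e^(−kt): 46.30 × 0.7633 = 35.34 mg/L.
At the second outfall, C = (46.72·35.34 + 1.640·347.0) / (46.72 + 1.640) = 45.91 mg/L.

45.9 mg/L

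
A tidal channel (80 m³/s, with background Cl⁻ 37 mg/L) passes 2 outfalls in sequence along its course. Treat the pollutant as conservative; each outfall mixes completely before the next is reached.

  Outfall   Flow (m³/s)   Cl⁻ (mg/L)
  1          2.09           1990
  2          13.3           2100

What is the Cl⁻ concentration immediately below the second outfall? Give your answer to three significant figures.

After outfall 1: Q = 80.00 + 2.090 = 82.09 m³/s; C = (80.00·37.00 + 2.090·1990)/82.09 = 86.72 mg/L.
After outfall 2: Q = 82.09 + 13.30 = 95.39 m³/s; C = (82.09·86.72 + 13.30·2100)/95.39 = 367.4 mg/L.

367 mg/L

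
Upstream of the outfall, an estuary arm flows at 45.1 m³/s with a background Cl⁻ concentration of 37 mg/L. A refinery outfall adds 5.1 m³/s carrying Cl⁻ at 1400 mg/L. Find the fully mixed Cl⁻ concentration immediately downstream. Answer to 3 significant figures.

Mass balance: C = (45.10·37.00 + 5.100·1400) / 50.20 = 8809/50.20 = 175.5 mg/L.

175 mg/L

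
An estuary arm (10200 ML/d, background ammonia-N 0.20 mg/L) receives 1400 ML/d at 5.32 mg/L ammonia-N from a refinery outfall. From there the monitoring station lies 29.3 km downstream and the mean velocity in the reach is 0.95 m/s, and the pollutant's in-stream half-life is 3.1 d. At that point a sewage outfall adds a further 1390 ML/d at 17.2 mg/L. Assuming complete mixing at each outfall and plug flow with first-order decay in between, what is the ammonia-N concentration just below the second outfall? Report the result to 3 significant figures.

2.51 mg/L

Mixed concentration C = ΣQC/ΣQ = (10200·0.2000 + 1400·5.320) / 11600 = 9488/11600 = 0.8179 mg/L; combined flow 11600 ML/d.
Travel time t = 29.3·1000 / 0.95 = 30840 s = 8.567 h.
Half-life 3.1 d → k = ln 2 / 3.1 = 0.2236 d⁻¹.
First-order decay: C = 0.8179·exp(−k·t) = 0.8179·0.9233 = 0.7552 mg/L.
At the second outfall, C = (11600·0.7552 + 1390·17.20) / (11600 + 1390) = 2.515 mg/L.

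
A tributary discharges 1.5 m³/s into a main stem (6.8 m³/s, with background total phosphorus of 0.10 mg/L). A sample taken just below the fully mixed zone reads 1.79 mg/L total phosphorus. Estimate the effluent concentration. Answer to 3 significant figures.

Mass balance: 6.800·0.1000 + 1.500·Cₑ = 8.300·1.790
→ Cₑ = (8.300·1.790 − 6.800·0.1000) / 1.500 = 9.451 mg/L.

9.45 mg/L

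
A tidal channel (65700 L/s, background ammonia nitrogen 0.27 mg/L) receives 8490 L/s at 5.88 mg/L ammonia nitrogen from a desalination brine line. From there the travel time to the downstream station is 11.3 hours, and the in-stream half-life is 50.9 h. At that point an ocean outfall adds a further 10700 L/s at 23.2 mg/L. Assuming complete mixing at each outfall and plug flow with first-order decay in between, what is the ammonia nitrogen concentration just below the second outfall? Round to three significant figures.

3.61 mg/L

After mixing, C = (65700·0.2700 + 8490·5.880) / 74190 = 67660/74190 = 0.9120 mg/L; combined flow 74190 L/s.
Half-life 50.9 h → k = ln 2 / 50.9 = 0.01362 h⁻¹ = 0.3268 d⁻¹.
Applying C = C₀e^(−kt): 0.9120 × 0.8574 = 0.7819 mg/L.
At the second outfall, C = (74190·0.7819 + 10700·23.20) / (74190 + 10700) = 3.608 mg/L.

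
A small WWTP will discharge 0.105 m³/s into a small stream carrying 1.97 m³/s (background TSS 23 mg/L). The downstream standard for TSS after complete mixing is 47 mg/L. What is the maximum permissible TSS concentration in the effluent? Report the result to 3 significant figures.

497 mg/L

At the limit, (Qr·Cr + Qe·Cₑ)/(Qr + Qe) = 47:
Cₑ = (2.075·47 − 1.970·23.00) / 0.1050 = 497.3 mg/L.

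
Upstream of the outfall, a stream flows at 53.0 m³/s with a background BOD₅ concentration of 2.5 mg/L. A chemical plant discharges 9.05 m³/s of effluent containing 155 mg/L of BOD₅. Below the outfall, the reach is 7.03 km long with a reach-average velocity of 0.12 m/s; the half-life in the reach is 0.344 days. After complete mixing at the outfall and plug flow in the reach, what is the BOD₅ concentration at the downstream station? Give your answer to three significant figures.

6.31 mg/L

After mixing, C = (53.00·2.500 + 9.050·155.0) / 62.05 = 1535/62.05 = 24.74 mg/L.
Travel time t = 7.03·1000 / 0.12 = 58580 s = 16.27 h.
Half-life 0.344 d → k = ln 2 / 0.344 = 2.015 d⁻¹.
First-order decay: C = 24.74·exp(−k·t) = 24.74·0.2551 = 6.311 mg/L.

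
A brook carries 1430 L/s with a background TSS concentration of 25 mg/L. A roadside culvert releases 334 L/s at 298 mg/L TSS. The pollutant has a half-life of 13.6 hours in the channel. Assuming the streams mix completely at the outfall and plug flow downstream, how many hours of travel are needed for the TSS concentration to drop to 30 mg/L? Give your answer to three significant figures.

18.4 h

Flow-weighted average: C = (1430·25.00 + 334.0·298.0) / 1764 = 135300/1764 = 76.69 mg/L.
Half-life 13.6 h → k = ln 2 / 13.6 = 0.05097 h⁻¹ = 1.223 d⁻¹.
76.69·exp(−k·t) = 30 → t = ln(76.69/30)/k = 66300 s = 18.42 h.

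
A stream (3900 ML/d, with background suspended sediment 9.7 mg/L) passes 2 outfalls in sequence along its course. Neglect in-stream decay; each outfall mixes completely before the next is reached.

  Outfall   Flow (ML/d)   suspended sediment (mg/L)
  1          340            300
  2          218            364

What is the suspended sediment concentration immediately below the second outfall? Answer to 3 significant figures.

After outfall 1: Q = 3900 + 340.0 = 4240 ML/d; C = (3900·9.700 + 340.0·300.0)/4240 = 32.98 mg/L.
After outfall 2: Q = 4240 + 218.0 = 4458 ML/d; C = (4240·32.98 + 218.0·364.0)/4458 = 49.17 mg/L.

49.2 mg/L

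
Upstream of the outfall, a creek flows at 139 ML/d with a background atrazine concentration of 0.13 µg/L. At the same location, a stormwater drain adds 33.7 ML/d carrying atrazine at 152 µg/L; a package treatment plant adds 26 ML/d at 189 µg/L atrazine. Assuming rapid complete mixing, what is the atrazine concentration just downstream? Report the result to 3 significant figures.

50.6 µg/L

Flow-weighted average: C = (139.0·0.1300 + 33.70·152.0 + 26.00·189.0) / 198.7 = 10050/198.7 = 50.60 µg/L.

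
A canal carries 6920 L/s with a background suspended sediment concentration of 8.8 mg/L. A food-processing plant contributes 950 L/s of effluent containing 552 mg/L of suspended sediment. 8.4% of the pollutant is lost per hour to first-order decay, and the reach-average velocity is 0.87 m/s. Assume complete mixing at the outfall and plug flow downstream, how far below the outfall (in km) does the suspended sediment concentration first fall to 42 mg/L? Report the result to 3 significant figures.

20.4 km

After mixing, C = (6920·8.800 + 950.0·552.0) / 7870 = 585300/7870 = 74.37 mg/L.
8.4%/h lost → k = −ln(1 − 0.084) = 0.08774 h⁻¹.
Set 74.37·exp(−k·t) = 42 → t = ln(74.37/42)/k = 23440 s = 6.512 h.
Distance = v·t = 0.87·23440 = 20400 m = 20.40 km.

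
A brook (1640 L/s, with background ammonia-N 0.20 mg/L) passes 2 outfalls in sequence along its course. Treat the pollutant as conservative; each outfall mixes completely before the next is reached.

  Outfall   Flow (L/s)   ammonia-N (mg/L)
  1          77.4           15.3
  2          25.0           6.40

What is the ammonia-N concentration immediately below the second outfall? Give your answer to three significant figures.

Outfall 1: combined Q = 1717 L/s; C = (1640·0.2000 + 77.40·15.30)/1717 = 0.8805 mg/L.
Outfall 2: combined Q = 1742 L/s; C = (1717·0.8805 + 25.00·6.400)/1742 = 0.9597 mg/L.

0.960 mg/L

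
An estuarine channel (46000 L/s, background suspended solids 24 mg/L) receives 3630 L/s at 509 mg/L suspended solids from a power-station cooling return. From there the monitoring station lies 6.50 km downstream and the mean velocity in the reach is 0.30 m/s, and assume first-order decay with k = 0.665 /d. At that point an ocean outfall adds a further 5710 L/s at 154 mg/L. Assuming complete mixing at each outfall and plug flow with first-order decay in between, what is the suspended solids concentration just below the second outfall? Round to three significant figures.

Flow-weighted average: C = (46000·24.00 + 3630·509.0) / 49630 = 2952000/49630 = 59.47 mg/L; combined flow 49630 L/s.
Travel time t = 6.50·1000 / 0.30 = 21670 s = 6.019 h.
Applying C = C₀e^(−kt): 59.47 × 0.8464 = 50.34 mg/L.
At the second outfall, C = (49630·50.34 + 5710·154.0) / (49630 + 5710) = 61.03 mg/L.

61.0 mg/L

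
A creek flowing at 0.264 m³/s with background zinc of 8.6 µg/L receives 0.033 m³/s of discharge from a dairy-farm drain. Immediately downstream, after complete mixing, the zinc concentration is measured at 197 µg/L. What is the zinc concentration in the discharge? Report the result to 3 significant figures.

Mass balance: 0.2640·8.600 + 0.03300·Cₑ = 0.2970·197.0
→ Cₑ = (0.2970·197.0 − 0.2640·8.600) / 0.03300 = 1704 µg/L.

1700 µg/L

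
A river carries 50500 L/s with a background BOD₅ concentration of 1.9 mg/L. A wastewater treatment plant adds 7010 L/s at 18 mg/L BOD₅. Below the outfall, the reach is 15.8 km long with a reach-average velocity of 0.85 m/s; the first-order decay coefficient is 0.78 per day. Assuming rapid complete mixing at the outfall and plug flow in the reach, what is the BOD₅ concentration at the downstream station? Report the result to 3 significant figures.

Flow-weighted average: C = (50500·1.900 + 7010·18.00) / 57510 = 222100/57510 = 3.862 mg/L.
Travel time t = 15.8·1000 / 0.85 = 18590 s = 5.163 h.
First-order decay: C = 3.862·exp(−k·t) = 3.862·0.8455 = 3.266 mg/L.

3.27 mg/L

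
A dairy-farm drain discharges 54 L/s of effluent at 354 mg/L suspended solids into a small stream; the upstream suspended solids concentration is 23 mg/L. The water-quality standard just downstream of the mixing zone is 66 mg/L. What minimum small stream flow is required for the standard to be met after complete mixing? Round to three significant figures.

362 L/s

Set C_mix = 66: (Q·23.00 + 54.00·354.0) / (Q + 54.00) = 66
→ Q = 54.00·(354.0 − 66)/(66 − 23.00) = 361.7 L/s.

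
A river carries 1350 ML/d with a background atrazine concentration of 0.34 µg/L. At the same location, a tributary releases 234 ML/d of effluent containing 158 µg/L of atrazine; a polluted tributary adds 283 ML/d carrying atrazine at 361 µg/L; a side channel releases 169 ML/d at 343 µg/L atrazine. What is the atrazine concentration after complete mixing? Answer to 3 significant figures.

Conservation of mass: C = (1350·0.3400 + 234.0·158.0 + 283.0·361.0 + 169.0·343.0) / 2036 = 197600/2036 = 97.03 µg/L.

97.0 µg/L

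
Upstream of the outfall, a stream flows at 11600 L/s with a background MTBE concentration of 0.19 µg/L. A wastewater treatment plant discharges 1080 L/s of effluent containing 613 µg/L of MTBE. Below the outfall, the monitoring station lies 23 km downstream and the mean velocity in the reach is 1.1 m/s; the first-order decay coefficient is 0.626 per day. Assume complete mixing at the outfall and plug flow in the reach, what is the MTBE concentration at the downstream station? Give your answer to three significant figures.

After mixing, C = (11600·0.1900 + 1080·613.0) / 12680 = 664200/12680 = 52.39 µg/L.
Travel time t = 23·1000 / 1.1 = 20910 s = 5.808 h.
After decay, C = 52.39 × e^(−kt) = 52.39 × 0.8594 = 45.02 µg/L.

45.0 µg/L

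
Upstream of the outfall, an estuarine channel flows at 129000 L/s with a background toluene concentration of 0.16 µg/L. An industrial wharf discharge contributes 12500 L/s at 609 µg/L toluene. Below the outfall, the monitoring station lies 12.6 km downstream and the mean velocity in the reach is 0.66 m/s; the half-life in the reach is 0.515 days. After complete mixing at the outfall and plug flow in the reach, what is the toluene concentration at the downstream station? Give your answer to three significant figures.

40.1 µg/L

After mixing, C = (129000·0.1600 + 12500·609.0) / 141500 = 7633000/141500 = 53.94 µg/L.
Travel time t = 12.6·1000 / 0.66 = 19090 s = 5.303 h.
Half-life 0.515 d → k = ln 2 / 0.515 = 1.346 d⁻¹.
After decay, C = 53.94 × e^(−kt) = 53.94 × 0.7428 = 40.07 µg/L.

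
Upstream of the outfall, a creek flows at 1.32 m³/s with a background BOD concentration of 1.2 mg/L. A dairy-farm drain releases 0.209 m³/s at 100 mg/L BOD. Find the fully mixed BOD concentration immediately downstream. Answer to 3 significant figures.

Mixed concentration C = ΣQC/ΣQ = (1.320·1.200 + 0.2090·100.0) / 1.529 = 22.48/1.529 = 14.71 mg/L.

14.7 mg/L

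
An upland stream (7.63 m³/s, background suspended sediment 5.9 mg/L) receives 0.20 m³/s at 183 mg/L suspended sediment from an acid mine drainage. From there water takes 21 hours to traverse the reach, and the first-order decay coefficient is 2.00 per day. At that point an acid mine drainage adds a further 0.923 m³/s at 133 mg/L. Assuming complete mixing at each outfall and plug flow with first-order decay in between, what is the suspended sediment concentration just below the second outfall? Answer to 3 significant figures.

Conservation of mass: C = (7.630·5.900 + 0.2000·183.0) / 7.830 = 81.62/7.830 = 10.42 mg/L; combined flow 7.830 m³/s.
First-order decay: C = 10.42·exp(−k·t) = 10.42·0.1738 = 1.811 mg/L.
Second outfall: C = (7.830·1.811 + 0.9230·133.0)/8.753 = 15.65 mg/L.

15.6 mg/L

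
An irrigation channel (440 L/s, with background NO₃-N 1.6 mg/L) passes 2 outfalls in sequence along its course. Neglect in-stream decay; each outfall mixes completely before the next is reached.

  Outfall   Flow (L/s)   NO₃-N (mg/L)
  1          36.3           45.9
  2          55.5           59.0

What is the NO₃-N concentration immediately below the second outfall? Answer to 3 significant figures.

After outfall 1: Q = 440.0 + 36.30 = 476.3 L/s; C = (440.0·1.600 + 36.30·45.90)/476.3 = 4.976 mg/L.
After outfall 2: Q = 476.3 + 55.50 = 531.8 L/s; C = (476.3·4.976 + 55.50·59.00)/531.8 = 10.61 mg/L.

10.6 mg/L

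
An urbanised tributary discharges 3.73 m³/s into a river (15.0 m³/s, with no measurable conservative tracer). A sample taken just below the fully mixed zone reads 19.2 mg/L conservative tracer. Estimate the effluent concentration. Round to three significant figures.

Mass balance: 15.00·0 + 3.730·Cₑ = 18.73·19.20
→ Cₑ = (18.73·19.20 − 15.00·0) / 3.730 = 96.41 mg/L.

96.4 mg/L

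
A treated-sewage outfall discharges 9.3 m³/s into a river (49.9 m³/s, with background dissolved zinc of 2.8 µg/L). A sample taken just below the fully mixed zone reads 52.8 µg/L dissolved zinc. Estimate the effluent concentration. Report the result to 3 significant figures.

321 µg/L

Mass balance: 49.90·2.800 + 9.300·Cₑ = 59.20·52.80
→ Cₑ = (59.20·52.80 − 49.90·2.800) / 9.300 = 321.1 µg/L.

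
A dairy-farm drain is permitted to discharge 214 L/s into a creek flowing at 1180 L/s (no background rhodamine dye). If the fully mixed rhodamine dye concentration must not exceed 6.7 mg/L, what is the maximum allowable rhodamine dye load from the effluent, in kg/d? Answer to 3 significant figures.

807 kg/d

Mass balance at the limit: 1180·0 + 214.0·Cₑ = 1394·6.7 → Cₑ = 43.64 mg/L.
214.0 L/s = 0.2140 m³/s. Load = 0.2140 m³/s × 43.64 g/m³ × 86 400 s/d = 807.0 kg/d.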